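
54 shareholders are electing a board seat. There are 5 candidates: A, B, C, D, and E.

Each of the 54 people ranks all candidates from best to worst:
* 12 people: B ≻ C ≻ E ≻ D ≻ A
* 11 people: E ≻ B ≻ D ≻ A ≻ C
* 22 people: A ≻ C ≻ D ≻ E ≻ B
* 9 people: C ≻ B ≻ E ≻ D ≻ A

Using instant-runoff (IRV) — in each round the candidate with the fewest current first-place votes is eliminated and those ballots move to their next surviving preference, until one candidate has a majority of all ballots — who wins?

B

Round 1: A 22, B 12, C 9, D 0, E 11. D eliminated.
Round 2: A 22, B 12, C 9, E 11. C eliminated.
Round 3: A 22, B 21, E 11. E eliminated.
Round 4: A 22, B 32. B has a majority (≥28).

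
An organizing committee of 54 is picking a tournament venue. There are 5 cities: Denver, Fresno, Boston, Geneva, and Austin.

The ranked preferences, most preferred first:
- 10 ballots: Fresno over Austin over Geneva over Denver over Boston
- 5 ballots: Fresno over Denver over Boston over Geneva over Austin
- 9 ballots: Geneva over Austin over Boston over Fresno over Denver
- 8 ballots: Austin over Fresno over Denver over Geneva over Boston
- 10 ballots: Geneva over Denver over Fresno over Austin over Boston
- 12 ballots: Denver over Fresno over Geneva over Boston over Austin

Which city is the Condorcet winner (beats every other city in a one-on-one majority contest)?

Fresno vs Denver: 32–22
Fresno vs Boston: 45–9
Fresno vs Geneva: 35–19
Fresno vs Austin: 37–17
Fresno beats every other city.

Fresno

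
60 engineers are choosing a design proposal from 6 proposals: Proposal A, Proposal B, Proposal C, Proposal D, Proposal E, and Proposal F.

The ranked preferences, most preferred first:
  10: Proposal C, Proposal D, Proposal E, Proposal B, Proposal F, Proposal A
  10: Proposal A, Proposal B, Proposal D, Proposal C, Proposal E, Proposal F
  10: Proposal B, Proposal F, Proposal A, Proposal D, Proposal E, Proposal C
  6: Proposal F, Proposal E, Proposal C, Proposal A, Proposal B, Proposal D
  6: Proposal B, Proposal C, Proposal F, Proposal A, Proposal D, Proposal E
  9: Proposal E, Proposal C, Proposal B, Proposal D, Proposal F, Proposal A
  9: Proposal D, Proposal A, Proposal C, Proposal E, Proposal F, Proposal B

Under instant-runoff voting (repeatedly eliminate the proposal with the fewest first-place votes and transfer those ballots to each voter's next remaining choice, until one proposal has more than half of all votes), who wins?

Round 1: Proposal A 10, Proposal B 16, Proposal C 10, Proposal D 9, Proposal E 9, Proposal F 6. Proposal F eliminated.
Round 2: Proposal A 10, Proposal B 16, Proposal C 10, Proposal D 9, Proposal E 15. Proposal D eliminated.
Round 3: Proposal A 19, Proposal B 16, Proposal C 10, Proposal E 15. Proposal C eliminated.
Round 4: Proposal A 19, Proposal B 16, Proposal E 25. Proposal B eliminated.
Round 5: Proposal A 35, Proposal E 25. Proposal A has a majority (≥31).

Proposal A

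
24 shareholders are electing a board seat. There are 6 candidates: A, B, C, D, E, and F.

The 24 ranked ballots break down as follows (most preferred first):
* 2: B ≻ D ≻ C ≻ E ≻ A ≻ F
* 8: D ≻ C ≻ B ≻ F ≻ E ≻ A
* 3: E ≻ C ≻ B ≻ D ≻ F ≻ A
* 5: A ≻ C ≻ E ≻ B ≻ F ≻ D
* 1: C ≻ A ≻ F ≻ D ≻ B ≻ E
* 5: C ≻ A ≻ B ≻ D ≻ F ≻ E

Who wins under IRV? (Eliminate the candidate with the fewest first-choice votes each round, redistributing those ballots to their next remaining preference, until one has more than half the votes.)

Round 1: A 5, B 2, C 6, D 8, E 3, F 0. F eliminated.
Round 2: A 5, B 2, C 6, D 8, E 3. B eliminated.
Round 3: A 5, C 6, D 10, E 3. E eliminated.
Round 4: A 5, C 9, D 10. A eliminated.
Round 5: C 14, D 10. C has a majority (≥13).

C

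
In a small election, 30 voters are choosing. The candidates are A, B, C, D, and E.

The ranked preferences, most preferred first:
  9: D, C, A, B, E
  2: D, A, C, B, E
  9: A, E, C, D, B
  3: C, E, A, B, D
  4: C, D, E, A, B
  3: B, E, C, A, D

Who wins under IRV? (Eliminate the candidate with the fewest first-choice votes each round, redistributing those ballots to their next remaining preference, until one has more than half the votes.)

Round 1: A 9, B 3, C 7, D 11, E 0. E eliminated.
Round 2: A 9, B 3, C 7, D 11. B eliminated.
Round 3: A 9, C 10, D 11. A eliminated.
Round 4: C 19, D 11. C has a majority (≥16).

C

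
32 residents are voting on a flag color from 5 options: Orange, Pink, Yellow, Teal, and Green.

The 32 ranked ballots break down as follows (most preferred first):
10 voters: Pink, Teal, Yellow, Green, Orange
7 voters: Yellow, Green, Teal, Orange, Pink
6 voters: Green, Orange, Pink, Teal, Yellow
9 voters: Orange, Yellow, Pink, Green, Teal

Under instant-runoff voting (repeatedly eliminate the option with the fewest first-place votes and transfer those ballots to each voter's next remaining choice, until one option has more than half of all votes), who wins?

Round 1: Orange 9, Pink 10, Yellow 7, Teal 0, Green 6. Teal eliminated.
Round 2: Orange 9, Pink 10, Yellow 7, Green 6. Green eliminated.
Round 3: Orange 15, Pink 10, Yellow 7. Yellow eliminated.
Round 4: Orange 22, Pink 10. Orange has a majority (≥17).

Orange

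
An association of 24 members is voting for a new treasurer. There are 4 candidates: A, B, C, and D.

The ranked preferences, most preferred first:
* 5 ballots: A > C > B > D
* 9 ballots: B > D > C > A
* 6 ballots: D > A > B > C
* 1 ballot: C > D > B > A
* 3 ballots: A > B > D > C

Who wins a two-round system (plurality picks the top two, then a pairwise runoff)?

Round 1 first-place votes: A 8, B 9, C 1, D 6. B and A advance.
Runoff: B is ranked above A on 10 ballots, A above B on 14.

A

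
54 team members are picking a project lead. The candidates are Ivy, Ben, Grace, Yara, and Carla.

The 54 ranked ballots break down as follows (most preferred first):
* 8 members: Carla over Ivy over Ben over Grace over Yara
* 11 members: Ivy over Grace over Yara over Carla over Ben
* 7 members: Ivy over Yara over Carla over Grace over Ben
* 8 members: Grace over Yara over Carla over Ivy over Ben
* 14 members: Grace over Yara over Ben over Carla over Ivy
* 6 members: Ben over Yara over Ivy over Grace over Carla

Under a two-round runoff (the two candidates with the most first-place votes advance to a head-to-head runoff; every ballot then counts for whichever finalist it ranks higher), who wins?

Ivy

Round 1 first-place votes: Ivy 18, Ben 6, Grace 22, Yara 0, Carla 8. Grace and Ivy advance.
Runoff: Grace is ranked above Ivy on 22 ballots, Ivy above Grace on 32.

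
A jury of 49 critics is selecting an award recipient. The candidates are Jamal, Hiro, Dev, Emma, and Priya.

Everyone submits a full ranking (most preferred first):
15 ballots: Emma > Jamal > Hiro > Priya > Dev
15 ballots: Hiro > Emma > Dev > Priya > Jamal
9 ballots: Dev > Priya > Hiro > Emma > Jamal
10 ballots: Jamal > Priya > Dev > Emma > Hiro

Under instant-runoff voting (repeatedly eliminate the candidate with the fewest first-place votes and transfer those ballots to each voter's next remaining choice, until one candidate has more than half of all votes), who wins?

Emma

Round 1: Jamal 10, Hiro 15, Dev 9, Emma 15, Priya 0. Priya eliminated.
Round 2: Jamal 10, Hiro 15, Dev 9, Emma 15. Dev eliminated.
Round 3: Jamal 10, Hiro 24, Emma 15. Jamal eliminated.
Round 4: Hiro 24, Emma 25. Emma has a majority (≥25).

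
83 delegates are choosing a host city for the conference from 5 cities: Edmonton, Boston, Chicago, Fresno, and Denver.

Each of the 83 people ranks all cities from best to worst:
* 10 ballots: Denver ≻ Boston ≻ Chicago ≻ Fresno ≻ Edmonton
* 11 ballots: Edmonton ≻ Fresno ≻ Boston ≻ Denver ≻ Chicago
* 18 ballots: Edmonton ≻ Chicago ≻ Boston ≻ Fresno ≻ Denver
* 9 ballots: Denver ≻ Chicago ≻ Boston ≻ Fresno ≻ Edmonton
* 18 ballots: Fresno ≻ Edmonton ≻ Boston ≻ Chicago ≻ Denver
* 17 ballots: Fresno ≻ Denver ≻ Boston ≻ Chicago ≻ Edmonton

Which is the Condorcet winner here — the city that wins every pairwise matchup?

Fresno

Fresno vs Edmonton: 54–29
Fresno vs Boston: 46–37
Fresno vs Chicago: 46–37
Fresno vs Denver: 64–19
Fresno beats every other city.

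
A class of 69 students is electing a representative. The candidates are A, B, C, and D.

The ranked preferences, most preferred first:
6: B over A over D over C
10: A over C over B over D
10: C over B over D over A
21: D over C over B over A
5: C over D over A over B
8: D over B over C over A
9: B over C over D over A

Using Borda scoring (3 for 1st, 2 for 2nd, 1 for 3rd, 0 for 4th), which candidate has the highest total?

A: 6×2 + 10×3 + 10×0 + 21×0 + 5×1 + 8×0 + 9×0 = 47
B: 6×3 + 10×1 + 10×2 + 21×1 + 5×0 + 8×2 + 9×3 = 112
C: 6×0 + 10×2 + 10×3 + 21×2 + 5×3 + 8×1 + 9×2 = 133
D: 6×1 + 10×0 + 10×1 + 21×3 + 5×2 + 8×3 + 9×1 = 122

C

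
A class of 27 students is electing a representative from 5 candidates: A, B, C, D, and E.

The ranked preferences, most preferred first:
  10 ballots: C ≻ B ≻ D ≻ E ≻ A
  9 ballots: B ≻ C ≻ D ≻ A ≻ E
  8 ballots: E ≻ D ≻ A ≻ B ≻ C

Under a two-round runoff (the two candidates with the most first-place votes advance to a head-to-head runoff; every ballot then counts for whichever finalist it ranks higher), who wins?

Round 1 first-place votes: A 0, B 9, C 10, D 0, E 8. C and B advance.
Runoff: C is ranked above B on 10 ballots, B above C on 17.

B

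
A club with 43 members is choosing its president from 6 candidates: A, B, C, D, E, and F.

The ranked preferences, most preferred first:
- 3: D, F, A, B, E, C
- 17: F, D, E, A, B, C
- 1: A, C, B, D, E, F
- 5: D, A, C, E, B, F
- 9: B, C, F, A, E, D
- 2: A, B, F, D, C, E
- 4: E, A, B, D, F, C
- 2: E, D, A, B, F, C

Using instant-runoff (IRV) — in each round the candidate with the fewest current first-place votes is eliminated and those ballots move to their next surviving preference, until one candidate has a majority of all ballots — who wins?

B

Round 1: A 3, B 9, C 0, D 8, E 6, F 17. C eliminated.
Round 2: A 3, B 9, D 8, E 6, F 17. A eliminated.
Round 3: B 12, D 8, E 6, F 17. E eliminated.
Round 4: B 16, D 10, F 17. D eliminated.
Round 5: B 23, F 20. B has a majority (≥22).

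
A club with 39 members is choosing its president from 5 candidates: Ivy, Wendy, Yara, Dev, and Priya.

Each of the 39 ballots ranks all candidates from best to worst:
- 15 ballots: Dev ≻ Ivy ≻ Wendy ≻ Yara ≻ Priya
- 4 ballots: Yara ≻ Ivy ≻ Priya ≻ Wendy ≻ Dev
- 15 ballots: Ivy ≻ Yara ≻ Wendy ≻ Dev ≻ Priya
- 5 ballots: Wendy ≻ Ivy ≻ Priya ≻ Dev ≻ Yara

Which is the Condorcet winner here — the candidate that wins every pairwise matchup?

Ivy vs Wendy: 34–5
Ivy vs Yara: 35–4
Ivy vs Dev: 24–15
Ivy vs Priya: 39–0
Ivy beats every other candidate.

Ivy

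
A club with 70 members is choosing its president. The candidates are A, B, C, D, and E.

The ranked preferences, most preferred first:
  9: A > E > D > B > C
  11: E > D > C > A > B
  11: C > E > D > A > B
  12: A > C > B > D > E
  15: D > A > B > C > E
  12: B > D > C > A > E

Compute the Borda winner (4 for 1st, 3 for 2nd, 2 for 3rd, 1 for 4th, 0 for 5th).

A: 9×4 + 11×1 + 11×1 + 12×4 + 15×3 + 12×1 = 163
B: 9×1 + 11×0 + 11×0 + 12×2 + 15×2 + 12×4 = 111
C: 9×0 + 11×2 + 11×4 + 12×3 + 15×1 + 12×2 = 141
D: 9×2 + 11×3 + 11×2 + 12×1 + 15×4 + 12×3 = 181
E: 9×3 + 11×4 + 11×3 + 12×0 + 15×0 + 12×0 = 104

D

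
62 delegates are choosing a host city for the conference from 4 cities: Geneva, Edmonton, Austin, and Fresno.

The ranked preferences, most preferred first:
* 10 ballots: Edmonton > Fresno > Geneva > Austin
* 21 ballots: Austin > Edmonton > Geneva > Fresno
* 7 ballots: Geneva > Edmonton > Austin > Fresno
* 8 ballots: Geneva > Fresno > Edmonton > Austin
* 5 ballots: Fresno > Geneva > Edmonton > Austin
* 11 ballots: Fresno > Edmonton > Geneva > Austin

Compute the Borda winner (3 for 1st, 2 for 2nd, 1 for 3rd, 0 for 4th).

Edmonton

Geneva: 10×1 + 21×1 + 7×3 + 8×3 + 5×2 + 11×1 = 97
Edmonton: 10×3 + 21×2 + 7×2 + 8×1 + 5×1 + 11×2 = 121
Austin: 10×0 + 21×3 + 7×1 + 8×0 + 5×0 + 11×0 = 70
Fresno: 10×2 + 21×0 + 7×0 + 8×2 + 5×3 + 11×3 = 84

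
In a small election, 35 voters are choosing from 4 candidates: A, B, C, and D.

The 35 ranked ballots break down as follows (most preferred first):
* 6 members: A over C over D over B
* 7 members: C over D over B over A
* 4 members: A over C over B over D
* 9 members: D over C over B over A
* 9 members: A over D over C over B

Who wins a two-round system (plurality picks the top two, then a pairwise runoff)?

Round 1 first-place votes: A 19, B 0, C 7, D 9. A and D advance.
Runoff: A is ranked above D on 19 ballots, D above A on 16.

A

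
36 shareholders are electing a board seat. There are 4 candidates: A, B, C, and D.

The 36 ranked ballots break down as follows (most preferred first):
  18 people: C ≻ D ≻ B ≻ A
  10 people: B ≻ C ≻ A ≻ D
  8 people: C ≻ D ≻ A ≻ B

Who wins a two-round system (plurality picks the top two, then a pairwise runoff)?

C

Round 1 first-place votes: A 0, B 10, C 26, D 0. C and B advance.
Runoff: C is ranked above B on 26 ballots, B above C on 10.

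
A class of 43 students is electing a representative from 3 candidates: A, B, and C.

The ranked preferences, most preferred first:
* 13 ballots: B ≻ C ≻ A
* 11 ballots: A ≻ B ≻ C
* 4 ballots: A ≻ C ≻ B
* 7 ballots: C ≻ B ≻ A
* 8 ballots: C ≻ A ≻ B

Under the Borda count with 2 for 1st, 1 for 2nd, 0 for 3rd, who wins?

A: 13×0 + 11×2 + 4×2 + 7×0 + 8×1 = 38
B: 13×2 + 11×1 + 4×0 + 7×1 + 8×0 = 44
C: 13×1 + 11×0 + 4×1 + 7×2 + 8×2 = 47

C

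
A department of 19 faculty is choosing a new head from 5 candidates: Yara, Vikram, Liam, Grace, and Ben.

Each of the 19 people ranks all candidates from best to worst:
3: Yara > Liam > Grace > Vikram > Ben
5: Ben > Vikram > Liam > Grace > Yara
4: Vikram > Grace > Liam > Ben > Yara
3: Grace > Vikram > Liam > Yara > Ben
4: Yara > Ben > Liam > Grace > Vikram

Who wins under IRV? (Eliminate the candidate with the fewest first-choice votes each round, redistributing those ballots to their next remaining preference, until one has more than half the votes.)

Round 1: Yara 7, Vikram 4, Liam 0, Grace 3, Ben 5. Liam eliminated.
Round 2: Yara 7, Vikram 4, Grace 3, Ben 5. Grace eliminated.
Round 3: Yara 7, Vikram 7, Ben 5. Ben eliminated.
Round 4: Yara 7, Vikram 12. Vikram has a majority (≥10).

Vikram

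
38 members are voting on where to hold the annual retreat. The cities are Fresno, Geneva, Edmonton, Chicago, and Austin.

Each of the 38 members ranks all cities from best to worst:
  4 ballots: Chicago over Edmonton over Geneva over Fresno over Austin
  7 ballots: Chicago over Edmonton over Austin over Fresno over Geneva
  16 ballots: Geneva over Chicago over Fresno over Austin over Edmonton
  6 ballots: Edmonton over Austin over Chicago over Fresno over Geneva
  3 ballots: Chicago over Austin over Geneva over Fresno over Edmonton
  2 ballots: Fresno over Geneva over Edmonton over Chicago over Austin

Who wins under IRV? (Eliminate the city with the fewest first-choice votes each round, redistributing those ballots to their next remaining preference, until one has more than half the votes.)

Chicago

Round 1: Fresno 2, Geneva 16, Edmonton 6, Chicago 14, Austin 0. Austin eliminated.
Round 2: Fresno 2, Geneva 16, Edmonton 6, Chicago 14. Fresno eliminated.
Round 3: Geneva 18, Edmonton 6, Chicago 14. Edmonton eliminated.
Round 4: Geneva 18, Chicago 20. Chicago has a majority (≥20).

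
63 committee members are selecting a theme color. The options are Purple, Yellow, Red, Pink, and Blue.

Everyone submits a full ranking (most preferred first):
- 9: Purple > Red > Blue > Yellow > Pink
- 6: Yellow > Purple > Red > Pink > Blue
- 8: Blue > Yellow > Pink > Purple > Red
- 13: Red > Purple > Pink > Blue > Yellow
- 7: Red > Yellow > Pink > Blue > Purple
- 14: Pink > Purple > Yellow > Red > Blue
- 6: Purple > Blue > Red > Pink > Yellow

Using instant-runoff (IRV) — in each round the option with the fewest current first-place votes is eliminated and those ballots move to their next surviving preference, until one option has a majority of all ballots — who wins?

Round 1: Purple 15, Yellow 6, Red 20, Pink 14, Blue 8. Yellow eliminated.
Round 2: Purple 21, Red 20, Pink 14, Blue 8. Blue eliminated.
Round 3: Purple 21, Red 20, Pink 22. Red eliminated.
Round 4: Purple 34, Pink 29. Purple has a majority (≥32).

Purple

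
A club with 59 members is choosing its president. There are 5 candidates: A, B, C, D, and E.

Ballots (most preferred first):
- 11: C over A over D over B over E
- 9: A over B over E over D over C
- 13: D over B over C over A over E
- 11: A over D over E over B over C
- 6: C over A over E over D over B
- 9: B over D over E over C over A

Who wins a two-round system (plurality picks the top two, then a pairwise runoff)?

Round 1 first-place votes: A 20, B 9, C 17, D 13, E 0. A and C advance.
Runoff: A is ranked above C on 20 ballots, C above A on 39.

C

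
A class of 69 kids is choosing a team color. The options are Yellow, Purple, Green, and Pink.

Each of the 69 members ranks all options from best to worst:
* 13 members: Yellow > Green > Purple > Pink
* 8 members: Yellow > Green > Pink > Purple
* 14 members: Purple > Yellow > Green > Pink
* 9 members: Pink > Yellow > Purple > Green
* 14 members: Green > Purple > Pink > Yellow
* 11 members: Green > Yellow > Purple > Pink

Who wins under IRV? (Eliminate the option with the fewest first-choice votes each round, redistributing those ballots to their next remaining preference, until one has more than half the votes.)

Round 1: Yellow 21, Purple 14, Green 25, Pink 9. Pink eliminated.
Round 2: Yellow 30, Purple 14, Green 25. Purple eliminated.
Round 3: Yellow 44, Green 25. Yellow has a majority (≥35).

Yellow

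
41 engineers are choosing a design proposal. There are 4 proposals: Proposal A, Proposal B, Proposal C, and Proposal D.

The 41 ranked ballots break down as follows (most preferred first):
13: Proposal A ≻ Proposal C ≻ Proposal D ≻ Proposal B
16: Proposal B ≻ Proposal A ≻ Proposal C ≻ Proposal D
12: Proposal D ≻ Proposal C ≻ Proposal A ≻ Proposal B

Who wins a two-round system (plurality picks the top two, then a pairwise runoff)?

Proposal A

Round 1 first-place votes: Proposal A 13, Proposal B 16, Proposal C 0, Proposal D 12. Proposal B and Proposal A advance.
Runoff: Proposal B is ranked above Proposal A on 16 ballots, Proposal A above Proposal B on 25.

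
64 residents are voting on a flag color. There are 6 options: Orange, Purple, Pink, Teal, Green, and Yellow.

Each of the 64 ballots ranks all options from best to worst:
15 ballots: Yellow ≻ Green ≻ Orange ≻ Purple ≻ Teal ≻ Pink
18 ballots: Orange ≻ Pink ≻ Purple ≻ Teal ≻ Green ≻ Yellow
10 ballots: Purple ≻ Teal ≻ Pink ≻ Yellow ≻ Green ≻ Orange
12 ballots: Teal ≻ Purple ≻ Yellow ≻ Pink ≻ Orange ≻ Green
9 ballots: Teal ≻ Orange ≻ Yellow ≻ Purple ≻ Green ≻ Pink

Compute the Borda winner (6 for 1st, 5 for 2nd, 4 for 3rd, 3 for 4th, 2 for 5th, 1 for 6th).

Purple

Orange: 15×4 + 18×6 + 10×1 + 12×2 + 9×5 = 247
Purple: 15×3 + 18×4 + 10×6 + 12×5 + 9×3 = 264
Pink: 15×1 + 18×5 + 10×4 + 12×3 + 9×1 = 190
Teal: 15×2 + 18×3 + 10×5 + 12×6 + 9×6 = 260
Green: 15×5 + 18×2 + 10×2 + 12×1 + 9×2 = 161
Yellow: 15×6 + 18×1 + 10×3 + 12×4 + 9×4 = 222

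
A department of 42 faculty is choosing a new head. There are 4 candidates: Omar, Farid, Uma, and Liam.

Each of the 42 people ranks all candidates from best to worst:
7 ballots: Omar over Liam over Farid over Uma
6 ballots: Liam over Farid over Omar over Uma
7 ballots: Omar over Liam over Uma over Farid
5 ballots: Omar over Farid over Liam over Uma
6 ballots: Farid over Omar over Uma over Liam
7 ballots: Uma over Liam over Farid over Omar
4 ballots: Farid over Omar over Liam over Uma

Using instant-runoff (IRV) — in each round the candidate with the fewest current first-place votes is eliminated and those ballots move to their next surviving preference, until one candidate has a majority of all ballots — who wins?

Round 1: Omar 19, Farid 10, Uma 7, Liam 6. Liam eliminated.
Round 2: Omar 19, Farid 16, Uma 7. Uma eliminated.
Round 3: Omar 19, Farid 23. Farid has a majority (≥22).

Farid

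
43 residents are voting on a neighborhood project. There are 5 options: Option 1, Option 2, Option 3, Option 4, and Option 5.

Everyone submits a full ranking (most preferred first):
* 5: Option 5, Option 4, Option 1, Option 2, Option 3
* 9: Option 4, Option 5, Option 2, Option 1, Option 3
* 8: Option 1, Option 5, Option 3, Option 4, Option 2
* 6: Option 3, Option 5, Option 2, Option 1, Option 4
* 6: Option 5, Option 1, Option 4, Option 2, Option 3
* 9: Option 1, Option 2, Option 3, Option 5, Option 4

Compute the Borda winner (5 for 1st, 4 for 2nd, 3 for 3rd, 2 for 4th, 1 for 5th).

Option 5

Option 1: 5×3 + 9×2 + 8×5 + 6×2 + 6×4 + 9×5 = 154
Option 2: 5×2 + 9×3 + 8×1 + 6×3 + 6×2 + 9×4 = 111
Option 3: 5×1 + 9×1 + 8×3 + 6×5 + 6×1 + 9×3 = 101
Option 4: 5×4 + 9×5 + 8×2 + 6×1 + 6×3 + 9×1 = 114
Option 5: 5×5 + 9×4 + 8×4 + 6×4 + 6×5 + 9×2 = 165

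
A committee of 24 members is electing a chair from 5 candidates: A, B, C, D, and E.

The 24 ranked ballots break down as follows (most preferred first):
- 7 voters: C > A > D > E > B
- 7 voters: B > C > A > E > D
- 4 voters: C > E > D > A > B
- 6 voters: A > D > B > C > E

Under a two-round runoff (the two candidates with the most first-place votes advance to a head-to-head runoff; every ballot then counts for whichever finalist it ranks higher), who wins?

Round 1 first-place votes: A 6, B 7, C 11, D 0, E 0. C and B advance.
Runoff: C is ranked above B on 11 ballots, B above C on 13.

B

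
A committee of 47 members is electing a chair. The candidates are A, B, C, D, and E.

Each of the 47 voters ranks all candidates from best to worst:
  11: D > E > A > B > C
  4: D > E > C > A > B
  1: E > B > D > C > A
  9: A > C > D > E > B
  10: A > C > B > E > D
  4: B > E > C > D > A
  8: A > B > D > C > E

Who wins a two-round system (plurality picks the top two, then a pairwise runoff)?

A

Round 1 first-place votes: A 27, B 4, C 0, D 15, E 1. A and D advance.
Runoff: A is ranked above D on 27 ballots, D above A on 20.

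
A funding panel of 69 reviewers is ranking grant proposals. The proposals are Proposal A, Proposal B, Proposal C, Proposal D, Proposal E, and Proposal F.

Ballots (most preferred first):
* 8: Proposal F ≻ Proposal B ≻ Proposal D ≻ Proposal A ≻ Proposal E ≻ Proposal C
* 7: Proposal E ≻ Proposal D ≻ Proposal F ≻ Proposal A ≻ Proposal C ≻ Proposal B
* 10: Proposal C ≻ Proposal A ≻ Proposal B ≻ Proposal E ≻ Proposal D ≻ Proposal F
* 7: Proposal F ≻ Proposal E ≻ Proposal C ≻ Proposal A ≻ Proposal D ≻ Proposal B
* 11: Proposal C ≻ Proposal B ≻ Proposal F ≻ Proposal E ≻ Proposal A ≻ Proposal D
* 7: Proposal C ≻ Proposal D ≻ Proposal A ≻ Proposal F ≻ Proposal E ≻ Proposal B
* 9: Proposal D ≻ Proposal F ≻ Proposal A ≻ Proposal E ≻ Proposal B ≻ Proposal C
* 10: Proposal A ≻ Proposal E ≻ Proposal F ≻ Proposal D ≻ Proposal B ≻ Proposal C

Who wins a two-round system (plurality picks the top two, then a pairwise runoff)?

Round 1 first-place votes: Proposal A 10, Proposal B 0, Proposal C 28, Proposal D 9, Proposal E 7, Proposal F 15. Proposal C and Proposal F advance.
Runoff: Proposal C is ranked above Proposal F on 28 ballots, Proposal F above Proposal C on 41.

Proposal F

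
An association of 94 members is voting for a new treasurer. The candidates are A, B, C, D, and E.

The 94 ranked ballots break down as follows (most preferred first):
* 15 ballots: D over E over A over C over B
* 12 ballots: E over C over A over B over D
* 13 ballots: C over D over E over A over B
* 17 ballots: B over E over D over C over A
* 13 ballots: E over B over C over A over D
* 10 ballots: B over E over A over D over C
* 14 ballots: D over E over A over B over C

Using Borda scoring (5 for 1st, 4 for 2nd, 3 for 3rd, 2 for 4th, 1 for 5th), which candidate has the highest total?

E

A: 15×3 + 12×3 + 13×2 + 17×1 + 13×2 + 10×3 + 14×3 = 222
B: 15×1 + 12×2 + 13×1 + 17×5 + 13×4 + 10×5 + 14×2 = 267
C: 15×2 + 12×4 + 13×5 + 17×2 + 13×3 + 10×1 + 14×1 = 240
D: 15×5 + 12×1 + 13×4 + 17×3 + 13×1 + 10×2 + 14×5 = 293
E: 15×4 + 12×5 + 13×3 + 17×4 + 13×5 + 10×4 + 14×4 = 388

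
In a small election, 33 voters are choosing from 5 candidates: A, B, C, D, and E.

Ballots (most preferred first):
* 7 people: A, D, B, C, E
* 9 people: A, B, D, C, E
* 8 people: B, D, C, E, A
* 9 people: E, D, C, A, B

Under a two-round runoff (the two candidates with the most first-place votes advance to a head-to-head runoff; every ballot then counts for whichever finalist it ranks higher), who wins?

E

Round 1 first-place votes: A 16, B 8, C 0, D 0, E 9. A and E advance.
Runoff: A is ranked above E on 16 ballots, E above A on 17.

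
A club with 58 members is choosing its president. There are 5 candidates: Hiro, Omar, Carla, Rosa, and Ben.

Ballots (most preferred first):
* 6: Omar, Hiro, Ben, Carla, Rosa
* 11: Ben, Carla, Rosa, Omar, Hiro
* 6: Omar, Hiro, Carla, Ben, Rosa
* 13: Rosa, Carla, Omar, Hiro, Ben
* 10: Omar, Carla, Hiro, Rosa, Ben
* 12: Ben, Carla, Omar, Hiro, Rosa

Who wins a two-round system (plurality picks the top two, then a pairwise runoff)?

Omar

Round 1 first-place votes: Hiro 0, Omar 22, Carla 0, Rosa 13, Ben 23. Ben and Omar advance.
Runoff: Ben is ranked above Omar on 23 ballots, Omar above Ben on 35.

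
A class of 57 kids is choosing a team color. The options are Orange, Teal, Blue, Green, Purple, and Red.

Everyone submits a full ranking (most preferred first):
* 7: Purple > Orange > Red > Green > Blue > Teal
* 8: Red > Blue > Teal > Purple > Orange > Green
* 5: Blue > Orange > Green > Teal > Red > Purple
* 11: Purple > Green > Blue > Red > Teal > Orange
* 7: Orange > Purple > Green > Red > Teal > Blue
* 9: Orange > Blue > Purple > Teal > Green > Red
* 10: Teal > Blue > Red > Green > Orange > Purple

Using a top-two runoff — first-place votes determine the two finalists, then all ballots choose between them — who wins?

Round 1 first-place votes: Orange 16, Teal 10, Blue 5, Green 0, Purple 18, Red 8. Purple and Orange advance.
Runoff: Purple is ranked above Orange on 26 ballots, Orange above Purple on 31.

Orange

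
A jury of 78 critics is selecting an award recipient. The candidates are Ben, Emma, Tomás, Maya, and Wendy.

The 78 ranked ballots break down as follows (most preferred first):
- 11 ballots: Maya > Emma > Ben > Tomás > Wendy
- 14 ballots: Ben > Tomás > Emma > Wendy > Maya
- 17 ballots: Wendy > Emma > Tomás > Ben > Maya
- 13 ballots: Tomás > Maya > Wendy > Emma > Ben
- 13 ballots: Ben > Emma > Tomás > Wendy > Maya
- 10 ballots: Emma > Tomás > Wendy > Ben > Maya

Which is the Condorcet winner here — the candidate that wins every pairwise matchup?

Emma

Emma vs Ben: 51–27
Emma vs Tomás: 51–27
Emma vs Maya: 54–24
Emma vs Wendy: 48–30
Emma beats every other candidate.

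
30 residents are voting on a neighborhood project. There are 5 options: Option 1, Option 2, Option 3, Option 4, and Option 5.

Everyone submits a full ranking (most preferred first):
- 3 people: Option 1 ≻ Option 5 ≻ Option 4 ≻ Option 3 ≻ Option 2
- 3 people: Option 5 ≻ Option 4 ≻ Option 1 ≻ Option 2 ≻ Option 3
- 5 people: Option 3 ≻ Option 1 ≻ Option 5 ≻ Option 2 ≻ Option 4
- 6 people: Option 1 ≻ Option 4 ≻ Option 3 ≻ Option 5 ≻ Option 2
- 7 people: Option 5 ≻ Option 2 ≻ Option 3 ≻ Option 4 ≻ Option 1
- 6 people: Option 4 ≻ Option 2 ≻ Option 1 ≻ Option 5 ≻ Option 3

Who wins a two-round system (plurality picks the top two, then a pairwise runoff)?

Option 1

Round 1 first-place votes: Option 1 9, Option 2 0, Option 3 5, Option 4 6, Option 5 10. Option 5 and Option 1 advance.
Runoff: Option 5 is ranked above Option 1 on 10 ballots, Option 1 above Option 5 on 20.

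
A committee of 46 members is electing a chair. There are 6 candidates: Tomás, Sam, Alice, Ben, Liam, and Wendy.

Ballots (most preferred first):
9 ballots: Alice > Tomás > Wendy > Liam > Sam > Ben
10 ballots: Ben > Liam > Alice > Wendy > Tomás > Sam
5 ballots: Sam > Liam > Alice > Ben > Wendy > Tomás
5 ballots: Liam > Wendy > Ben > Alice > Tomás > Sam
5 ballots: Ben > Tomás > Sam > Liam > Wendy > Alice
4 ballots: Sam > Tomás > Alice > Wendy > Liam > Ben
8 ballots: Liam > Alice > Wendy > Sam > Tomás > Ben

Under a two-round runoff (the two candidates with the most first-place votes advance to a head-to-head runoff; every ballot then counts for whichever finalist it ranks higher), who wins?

Liam

Round 1 first-place votes: Tomás 0, Sam 9, Alice 9, Ben 15, Liam 13, Wendy 0. Ben and Liam advance.
Runoff: Ben is ranked above Liam on 15 ballots, Liam above Ben on 31.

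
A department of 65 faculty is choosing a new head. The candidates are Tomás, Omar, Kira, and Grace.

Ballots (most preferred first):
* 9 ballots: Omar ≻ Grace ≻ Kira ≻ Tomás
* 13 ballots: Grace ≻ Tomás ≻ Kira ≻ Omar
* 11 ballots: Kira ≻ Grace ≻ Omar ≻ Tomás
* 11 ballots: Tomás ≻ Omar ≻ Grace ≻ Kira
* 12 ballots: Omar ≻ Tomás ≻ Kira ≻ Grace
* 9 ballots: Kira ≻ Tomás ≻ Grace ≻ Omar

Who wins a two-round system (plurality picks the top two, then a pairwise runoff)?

Kira

Round 1 first-place votes: Tomás 11, Omar 21, Kira 20, Grace 13. Omar and Kira advance.
Runoff: Omar is ranked above Kira on 32 ballots, Kira above Omar on 33.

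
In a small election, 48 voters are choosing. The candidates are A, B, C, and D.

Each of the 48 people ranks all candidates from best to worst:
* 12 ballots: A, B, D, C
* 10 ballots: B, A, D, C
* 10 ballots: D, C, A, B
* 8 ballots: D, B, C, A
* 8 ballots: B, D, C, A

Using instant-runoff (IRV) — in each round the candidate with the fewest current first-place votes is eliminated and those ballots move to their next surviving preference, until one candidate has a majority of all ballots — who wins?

B

Round 1: A 12, B 18, C 0, D 18. C eliminated.
Round 2: A 12, B 18, D 18. A eliminated.
Round 3: B 30, D 18. B has a majority (≥25).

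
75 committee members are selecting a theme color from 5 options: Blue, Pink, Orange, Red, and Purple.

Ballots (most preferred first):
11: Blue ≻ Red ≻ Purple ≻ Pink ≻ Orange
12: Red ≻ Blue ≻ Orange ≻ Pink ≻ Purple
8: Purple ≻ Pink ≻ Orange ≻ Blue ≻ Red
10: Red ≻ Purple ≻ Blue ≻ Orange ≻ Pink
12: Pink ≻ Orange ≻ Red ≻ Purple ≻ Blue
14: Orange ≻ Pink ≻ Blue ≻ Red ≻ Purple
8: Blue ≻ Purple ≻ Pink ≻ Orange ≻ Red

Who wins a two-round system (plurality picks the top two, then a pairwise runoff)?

Round 1 first-place votes: Blue 19, Pink 12, Orange 14, Red 22, Purple 8. Red and Blue advance.
Runoff: Red is ranked above Blue on 34 ballots, Blue above Red on 41.

Blue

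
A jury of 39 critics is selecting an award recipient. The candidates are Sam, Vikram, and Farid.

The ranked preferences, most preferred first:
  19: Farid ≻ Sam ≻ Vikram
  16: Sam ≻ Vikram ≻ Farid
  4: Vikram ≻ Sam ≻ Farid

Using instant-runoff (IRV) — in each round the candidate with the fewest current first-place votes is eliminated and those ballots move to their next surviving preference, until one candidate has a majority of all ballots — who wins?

Sam

Round 1: Sam 16, Vikram 4, Farid 19. Vikram eliminated.
Round 2: Sam 20, Farid 19. Sam has a majority (≥20).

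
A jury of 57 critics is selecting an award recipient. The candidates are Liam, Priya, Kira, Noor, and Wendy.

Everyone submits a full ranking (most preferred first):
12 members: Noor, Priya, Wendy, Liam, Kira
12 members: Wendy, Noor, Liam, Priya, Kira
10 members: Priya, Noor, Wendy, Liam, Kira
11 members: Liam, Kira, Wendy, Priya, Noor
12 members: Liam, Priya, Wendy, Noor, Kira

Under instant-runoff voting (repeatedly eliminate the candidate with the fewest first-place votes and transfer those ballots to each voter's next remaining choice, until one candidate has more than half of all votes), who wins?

Round 1: Liam 23, Priya 10, Kira 0, Noor 12, Wendy 12. Kira eliminated.
Round 2: Liam 23, Priya 10, Noor 12, Wendy 12. Priya eliminated.
Round 3: Liam 23, Noor 22, Wendy 12. Wendy eliminated.
Round 4: Liam 23, Noor 34. Noor has a majority (≥29).

Noor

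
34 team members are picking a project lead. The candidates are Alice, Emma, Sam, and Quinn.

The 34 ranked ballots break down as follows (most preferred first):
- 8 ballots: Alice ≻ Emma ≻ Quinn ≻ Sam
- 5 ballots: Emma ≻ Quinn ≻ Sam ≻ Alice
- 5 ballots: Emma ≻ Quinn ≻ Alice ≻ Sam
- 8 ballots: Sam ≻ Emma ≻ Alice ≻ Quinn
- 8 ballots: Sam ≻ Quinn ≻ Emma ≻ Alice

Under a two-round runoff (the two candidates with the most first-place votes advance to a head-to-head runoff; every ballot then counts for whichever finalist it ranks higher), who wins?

Round 1 first-place votes: Alice 8, Emma 10, Sam 16, Quinn 0. Sam and Emma advance.
Runoff: Sam is ranked above Emma on 16 ballots, Emma above Sam on 18.

Emma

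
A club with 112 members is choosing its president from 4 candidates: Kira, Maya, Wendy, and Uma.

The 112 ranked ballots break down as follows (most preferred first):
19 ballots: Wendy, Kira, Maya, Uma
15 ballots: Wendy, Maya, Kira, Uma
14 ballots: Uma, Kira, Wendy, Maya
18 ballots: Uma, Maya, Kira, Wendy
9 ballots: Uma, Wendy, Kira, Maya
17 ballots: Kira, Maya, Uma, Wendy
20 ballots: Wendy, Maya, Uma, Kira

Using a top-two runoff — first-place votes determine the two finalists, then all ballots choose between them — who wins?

Round 1 first-place votes: Kira 17, Maya 0, Wendy 54, Uma 41. Wendy and Uma advance.
Runoff: Wendy is ranked above Uma on 54 ballots, Uma above Wendy on 58.

Uma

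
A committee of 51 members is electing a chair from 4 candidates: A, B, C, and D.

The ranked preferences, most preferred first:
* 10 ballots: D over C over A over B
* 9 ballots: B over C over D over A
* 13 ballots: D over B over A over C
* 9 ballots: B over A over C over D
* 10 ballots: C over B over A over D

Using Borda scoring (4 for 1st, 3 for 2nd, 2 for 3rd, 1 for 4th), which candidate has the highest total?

A: 10×2 + 9×1 + 13×2 + 9×3 + 10×2 = 102
B: 10×1 + 9×4 + 13×3 + 9×4 + 10×3 = 151
C: 10×3 + 9×3 + 13×1 + 9×2 + 10×4 = 128
D: 10×4 + 9×2 + 13×4 + 9×1 + 10×1 = 129

B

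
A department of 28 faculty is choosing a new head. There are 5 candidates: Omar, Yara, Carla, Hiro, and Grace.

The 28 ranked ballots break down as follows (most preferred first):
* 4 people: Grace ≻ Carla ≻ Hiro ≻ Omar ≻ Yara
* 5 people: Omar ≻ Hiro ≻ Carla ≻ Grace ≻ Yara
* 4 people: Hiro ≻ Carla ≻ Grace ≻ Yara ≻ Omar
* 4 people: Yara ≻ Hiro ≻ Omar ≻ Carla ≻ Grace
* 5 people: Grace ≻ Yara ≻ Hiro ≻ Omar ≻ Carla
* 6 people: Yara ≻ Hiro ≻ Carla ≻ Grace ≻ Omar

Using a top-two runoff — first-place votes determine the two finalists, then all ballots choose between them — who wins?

Grace

Round 1 first-place votes: Omar 5, Yara 10, Carla 0, Hiro 4, Grace 9. Yara and Grace advance.
Runoff: Yara is ranked above Grace on 10 ballots, Grace above Yara on 18.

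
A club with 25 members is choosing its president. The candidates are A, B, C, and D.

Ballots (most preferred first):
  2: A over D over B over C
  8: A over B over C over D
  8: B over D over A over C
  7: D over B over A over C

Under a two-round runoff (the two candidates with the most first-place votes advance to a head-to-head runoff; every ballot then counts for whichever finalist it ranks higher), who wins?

Round 1 first-place votes: A 10, B 8, C 0, D 7. A and B advance.
Runoff: A is ranked above B on 10 ballots, B above A on 15.

B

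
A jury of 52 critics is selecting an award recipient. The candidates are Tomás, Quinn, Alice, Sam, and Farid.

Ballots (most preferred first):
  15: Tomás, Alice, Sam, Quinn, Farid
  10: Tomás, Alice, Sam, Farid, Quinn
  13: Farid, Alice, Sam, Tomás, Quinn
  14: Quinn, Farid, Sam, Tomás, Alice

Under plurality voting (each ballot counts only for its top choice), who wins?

First-place votes: Tomás 25, Quinn 14, Alice 0, Sam 0, Farid 13.

Tomás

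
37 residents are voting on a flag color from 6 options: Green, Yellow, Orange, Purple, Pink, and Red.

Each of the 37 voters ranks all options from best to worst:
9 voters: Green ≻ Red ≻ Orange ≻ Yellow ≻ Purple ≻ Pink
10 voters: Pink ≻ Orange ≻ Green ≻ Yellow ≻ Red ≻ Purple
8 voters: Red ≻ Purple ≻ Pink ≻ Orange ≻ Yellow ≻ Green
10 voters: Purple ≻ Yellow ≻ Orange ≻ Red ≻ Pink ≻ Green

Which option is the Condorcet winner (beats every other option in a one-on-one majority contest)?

Orange

Orange vs Green: 28–9
Orange vs Yellow: 27–10
Orange vs Purple: 19–18
Orange vs Pink: 19–18
Orange vs Red: 20–17
Orange beats every other option.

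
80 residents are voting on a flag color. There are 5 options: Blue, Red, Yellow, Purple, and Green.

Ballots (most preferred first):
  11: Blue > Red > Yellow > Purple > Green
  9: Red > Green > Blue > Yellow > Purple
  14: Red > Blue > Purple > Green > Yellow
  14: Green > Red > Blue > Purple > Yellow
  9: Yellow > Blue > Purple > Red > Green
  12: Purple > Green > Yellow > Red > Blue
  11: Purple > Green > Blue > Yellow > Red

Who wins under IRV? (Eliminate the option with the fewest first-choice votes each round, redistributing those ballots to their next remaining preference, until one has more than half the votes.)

Round 1: Blue 11, Red 23, Yellow 9, Purple 23, Green 14. Yellow eliminated.
Round 2: Blue 20, Red 23, Purple 23, Green 14. Green eliminated.
Round 3: Blue 20, Red 37, Purple 23. Blue eliminated.
Round 4: Red 48, Purple 32. Red has a majority (≥41).

Red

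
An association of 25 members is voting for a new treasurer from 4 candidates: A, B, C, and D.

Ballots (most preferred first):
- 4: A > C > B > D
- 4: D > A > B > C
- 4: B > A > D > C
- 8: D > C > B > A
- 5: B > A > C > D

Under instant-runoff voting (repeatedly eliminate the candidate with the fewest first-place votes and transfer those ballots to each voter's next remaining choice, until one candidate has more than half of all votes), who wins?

Round 1: A 4, B 9, C 0, D 12. C eliminated.
Round 2: A 4, B 9, D 12. A eliminated.
Round 3: B 13, D 12. B has a majority (≥13).

B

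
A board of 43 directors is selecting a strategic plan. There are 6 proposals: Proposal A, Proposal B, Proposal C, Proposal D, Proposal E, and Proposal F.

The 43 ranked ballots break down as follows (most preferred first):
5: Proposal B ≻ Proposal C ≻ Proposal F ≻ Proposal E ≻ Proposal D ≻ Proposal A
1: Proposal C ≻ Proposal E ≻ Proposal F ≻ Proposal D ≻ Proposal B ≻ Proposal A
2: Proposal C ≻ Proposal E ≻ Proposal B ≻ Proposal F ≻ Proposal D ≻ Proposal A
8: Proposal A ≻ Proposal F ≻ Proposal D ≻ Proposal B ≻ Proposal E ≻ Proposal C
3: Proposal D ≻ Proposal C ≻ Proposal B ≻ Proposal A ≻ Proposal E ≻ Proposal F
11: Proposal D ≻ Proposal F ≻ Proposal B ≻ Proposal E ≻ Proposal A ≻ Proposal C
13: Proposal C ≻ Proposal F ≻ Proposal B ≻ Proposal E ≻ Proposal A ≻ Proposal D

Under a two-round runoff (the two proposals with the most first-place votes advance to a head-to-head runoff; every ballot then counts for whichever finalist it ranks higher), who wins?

Proposal D

Round 1 first-place votes: Proposal A 8, Proposal B 5, Proposal C 16, Proposal D 14, Proposal E 0, Proposal F 0. Proposal C and Proposal D advance.
Runoff: Proposal C is ranked above Proposal D on 21 ballots, Proposal D above Proposal C on 22.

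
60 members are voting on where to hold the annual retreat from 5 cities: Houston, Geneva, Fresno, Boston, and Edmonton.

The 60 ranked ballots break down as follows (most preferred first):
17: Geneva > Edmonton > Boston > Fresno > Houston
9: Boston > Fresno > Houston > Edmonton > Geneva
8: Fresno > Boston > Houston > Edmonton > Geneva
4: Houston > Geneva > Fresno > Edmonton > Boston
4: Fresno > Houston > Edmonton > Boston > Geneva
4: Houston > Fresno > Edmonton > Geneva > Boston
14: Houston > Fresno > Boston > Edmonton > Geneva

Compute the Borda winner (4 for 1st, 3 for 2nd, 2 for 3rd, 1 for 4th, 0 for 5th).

Houston: 17×0 + 9×2 + 8×2 + 4×4 + 4×3 + 4×4 + 14×4 = 134
Geneva: 17×4 + 9×0 + 8×0 + 4×3 + 4×0 + 4×1 + 14×0 = 84
Fresno: 17×1 + 9×3 + 8×4 + 4×2 + 4×4 + 4×3 + 14×3 = 154
Boston: 17×2 + 9×4 + 8×3 + 4×0 + 4×1 + 4×0 + 14×2 = 126
Edmonton: 17×3 + 9×1 + 8×1 + 4×1 + 4×2 + 4×2 + 14×1 = 102

Fresno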